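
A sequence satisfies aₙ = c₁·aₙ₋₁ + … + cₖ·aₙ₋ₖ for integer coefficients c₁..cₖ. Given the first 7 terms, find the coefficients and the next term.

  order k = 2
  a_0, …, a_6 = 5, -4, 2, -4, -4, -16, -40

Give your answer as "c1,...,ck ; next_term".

  a_2 = 2·-4 + 2·5 = 2
  a_3 = 2·2 + 2·-4 = -4
  a_4 = 2·-4 + 2·2 = -4
  a_5 = 2·-4 + 2·-4 = -16
  a_6 = 2·-16 + 2·-4 = -40
  a_7 = 2·-40 + 2·-16 = -112

2,2 ; -112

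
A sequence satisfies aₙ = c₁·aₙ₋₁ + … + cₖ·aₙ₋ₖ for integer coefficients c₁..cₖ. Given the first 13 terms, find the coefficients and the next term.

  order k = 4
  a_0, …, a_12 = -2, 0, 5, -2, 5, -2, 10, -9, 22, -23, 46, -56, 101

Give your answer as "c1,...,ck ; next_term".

  a_4 = -1·-2 + 1·5 + 1·0 + 1·-2 = 5
  a_5 = -1·5 + 1·-2 + 1·5 + 1·0 = -2
  a_6 = -1·-2 + 1·5 + 1·-2 + 1·5 = 10
  a_7 = -1·10 + 1·-2 + 1·5 + 1·-2 = -9
  a_8 = -1·-9 + 1·10 + 1·-2 + 1·5 = 22
  a_9 = -1·22 + 1·-9 + 1·10 + 1·-2 = -23
  a_10 = -1·-23 + 1·22 + 1·-9 + 1·10 = 46
  a_11 = -1·46 + 1·-23 + 1·22 + 1·-9 = -56
  a_12 = -1·-56 + 1·46 + 1·-23 + 1·22 = 101
  a_13 = -1·101 + 1·-56 + 1·46 + 1·-23 = -134

-1,1,1,1 ; -134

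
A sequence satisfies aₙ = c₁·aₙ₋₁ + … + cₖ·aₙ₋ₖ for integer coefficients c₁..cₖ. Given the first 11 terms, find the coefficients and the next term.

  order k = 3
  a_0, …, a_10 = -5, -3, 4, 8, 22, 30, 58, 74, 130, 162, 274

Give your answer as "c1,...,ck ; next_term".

1,2,-2 ; 338

  a_3 = 1·4 + 2·-3 + -2·-5 = 8
  a_4 = 1·8 + 2·4 + -2·-3 = 22
  a_5 = 1·22 + 2·8 + -2·4 = 30
  a_6 = 1·30 + 2·22 + -2·8 = 58
  a_7 = 1·58 + 2·30 + -2·22 = 74
  a_8 = 1·74 + 2·58 + -2·30 = 130
  a_9 = 1·130 + 2·74 + -2·58 = 162
  a_10 = 1·162 + 2·130 + -2·74 = 274
  a_11 = 1·274 + 2·162 + -2·130 = 338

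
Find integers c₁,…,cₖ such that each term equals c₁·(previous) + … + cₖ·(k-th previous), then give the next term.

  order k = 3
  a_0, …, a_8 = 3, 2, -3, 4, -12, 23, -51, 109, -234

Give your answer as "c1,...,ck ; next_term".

  a_3 = -1·-3 + 2·2 + -1·3 = 4
  a_4 = -1·4 + 2·-3 + -1·2 = -12
  a_5 = -1·-12 + 2·4 + -1·-3 = 23
  a_6 = -1·23 + 2·-12 + -1·4 = -51
  a_7 = -1·-51 + 2·23 + -1·-12 = 109
  a_8 = -1·109 + 2·-51 + -1·23 = -234
  a_9 = -1·-234 + 2·109 + -1·-51 = 503

-1,2,-1 ; 503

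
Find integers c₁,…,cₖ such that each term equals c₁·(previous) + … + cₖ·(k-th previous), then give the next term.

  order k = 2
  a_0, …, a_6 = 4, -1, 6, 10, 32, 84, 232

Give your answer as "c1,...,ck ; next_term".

2,2 ; 632

  a_2 = 2·-1 + 2·4 = 6
  a_3 = 2·6 + 2·-1 = 10
  a_4 = 2·10 + 2·6 = 32
  a_5 = 2·32 + 2·10 = 84
  a_6 = 2·84 + 2·32 = 232
  a_7 = 2·232 + 2·84 = 632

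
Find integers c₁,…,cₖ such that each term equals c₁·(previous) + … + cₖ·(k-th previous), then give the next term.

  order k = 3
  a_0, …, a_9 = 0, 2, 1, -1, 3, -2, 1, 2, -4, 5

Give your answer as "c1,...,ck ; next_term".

-1,0,1 ; -3

  a_3 = -1·1 + 0·2 + 1·0 = -1
  a_4 = -1·-1 + 0·1 + 1·2 = 3
  a_5 = -1·3 + 0·-1 + 1·1 = -2
  a_6 = -1·-2 + 0·3 + 1·-1 = 1
  a_7 = -1·1 + 0·-2 + 1·3 = 2
  a_8 = -1·2 + 0·1 + 1·-2 = -4
  a_9 = -1·-4 + 0·2 + 1·1 = 5
  a_10 = -1·5 + 0·-4 + 1·2 = -3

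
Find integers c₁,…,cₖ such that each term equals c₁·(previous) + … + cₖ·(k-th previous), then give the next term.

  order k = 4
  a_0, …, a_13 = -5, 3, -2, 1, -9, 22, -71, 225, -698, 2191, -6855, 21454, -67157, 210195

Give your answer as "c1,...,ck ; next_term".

  a_4 = -2·1 + 3·-2 + -2·3 + -1·-5 = -9
  a_5 = -2·-9 + 3·1 + -2·-2 + -1·3 = 22
  a_6 = -2·22 + 3·-9 + -2·1 + -1·-2 = -71
  a_7 = -2·-71 + 3·22 + -2·-9 + -1·1 = 225
  a_8 = -2·225 + 3·-71 + -2·22 + -1·-9 = -698
  a_9 = -2·-698 + 3·225 + -2·-71 + -1·22 = 2191
  a_10 = -2·2191 + 3·-698 + -2·225 + -1·-71 = -6855
  a_11 = -2·-6855 + 3·2191 + -2·-698 + -1·225 = 21454
  a_12 = -2·21454 + 3·-6855 + -2·2191 + -1·-698 = -67157
  a_13 = -2·-67157 + 3·21454 + -2·-6855 + -1·2191 = 210195
  a_14 = -2·210195 + 3·-67157 + -2·21454 + -1·-6855 = -657914

-2,3,-2,-1 ; -657914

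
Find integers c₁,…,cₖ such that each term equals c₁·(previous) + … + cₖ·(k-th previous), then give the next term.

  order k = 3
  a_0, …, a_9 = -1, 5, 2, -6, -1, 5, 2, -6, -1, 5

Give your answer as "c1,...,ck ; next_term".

-1,-1,-1 ; 2

  a_3 = -1·2 + -1·5 + -1·-1 = -6
  a_4 = -1·-6 + -1·2 + -1·5 = -1
  a_5 = -1·-1 + -1·-6 + -1·2 = 5
  a_6 = -1·5 + -1·-1 + -1·-6 = 2
  a_7 = -1·2 + -1·5 + -1·-1 = -6
  a_8 = -1·-6 + -1·2 + -1·5 = -1
  a_9 = -1·-1 + -1·-6 + -1·2 = 5
  a_10 = -1·5 + -1·-1 + -1·-6 = 2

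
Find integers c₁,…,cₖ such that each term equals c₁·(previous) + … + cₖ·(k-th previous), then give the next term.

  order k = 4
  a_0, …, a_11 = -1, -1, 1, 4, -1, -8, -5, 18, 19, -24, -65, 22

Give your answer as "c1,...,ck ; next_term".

  a_4 = 0·4 + -1·1 + -2·-1 + 2·-1 = -1
  a_5 = 0·-1 + -1·4 + -2·1 + 2·-1 = -8
  a_6 = 0·-8 + -1·-1 + -2·4 + 2·1 = -5
  a_7 = 0·-5 + -1·-8 + -2·-1 + 2·4 = 18
  a_8 = 0·18 + -1·-5 + -2·-8 + 2·-1 = 19
  a_9 = 0·19 + -1·18 + -2·-5 + 2·-8 = -24
  a_10 = 0·-24 + -1·19 + -2·18 + 2·-5 = -65
  a_11 = 0·-65 + -1·-24 + -2·19 + 2·18 = 22
  a_12 = 0·22 + -1·-65 + -2·-24 + 2·19 = 151

0,-1,-2,2 ; 151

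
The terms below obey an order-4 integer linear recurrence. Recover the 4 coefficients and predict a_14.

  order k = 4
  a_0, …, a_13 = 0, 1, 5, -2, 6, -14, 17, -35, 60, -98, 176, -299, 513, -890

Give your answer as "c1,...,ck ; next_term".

-1,1,-1,-1 ; 1526

  a_4 = -1·-2 + 1·5 + -1·1 + -1·0 = 6
  a_5 = -1·6 + 1·-2 + -1·5 + -1·1 = -14
  a_6 = -1·-14 + 1·6 + -1·-2 + -1·5 = 17
  a_7 = -1·17 + 1·-14 + -1·6 + -1·-2 = -35
  a_8 = -1·-35 + 1·17 + -1·-14 + -1·6 = 60
  a_9 = -1·60 + 1·-35 + -1·17 + -1·-14 = -98
  a_10 = -1·-98 + 1·60 + -1·-35 + -1·17 = 176
  a_11 = -1·176 + 1·-98 + -1·60 + -1·-35 = -299
  a_12 = -1·-299 + 1·176 + -1·-98 + -1·60 = 513
  a_13 = -1·513 + 1·-299 + -1·176 + -1·-98 = -890
  a_14 = -1·-890 + 1·513 + -1·-299 + -1·176 = 1526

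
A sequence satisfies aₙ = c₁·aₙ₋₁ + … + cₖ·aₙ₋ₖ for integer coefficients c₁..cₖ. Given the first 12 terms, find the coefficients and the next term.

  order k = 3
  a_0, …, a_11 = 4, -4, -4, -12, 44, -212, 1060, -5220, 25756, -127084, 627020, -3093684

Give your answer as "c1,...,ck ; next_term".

  a_3 = -4·-4 + 4·-4 + -3·4 = -12
  a_4 = -4·-12 + 4·-4 + -3·-4 = 44
  a_5 = -4·44 + 4·-12 + -3·-4 = -212
  a_6 = -4·-212 + 4·44 + -3·-12 = 1060
  a_7 = -4·1060 + 4·-212 + -3·44 = -5220
  a_8 = -4·-5220 + 4·1060 + -3·-212 = 25756
  a_9 = -4·25756 + 4·-5220 + -3·1060 = -127084
  a_10 = -4·-127084 + 4·25756 + -3·-5220 = 627020
  a_11 = -4·627020 + 4·-127084 + -3·25756 = -3093684
  a_12 = -4·-3093684 + 4·627020 + -3·-127084 = 15264068

-4,4,-3 ; 15264068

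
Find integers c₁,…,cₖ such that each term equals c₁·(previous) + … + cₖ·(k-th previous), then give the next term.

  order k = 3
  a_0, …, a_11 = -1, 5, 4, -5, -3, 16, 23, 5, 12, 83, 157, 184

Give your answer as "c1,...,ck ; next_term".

2,-2,3 ; 303

  a_3 = 2·4 + -2·5 + 3·-1 = -5
  a_4 = 2·-5 + -2·4 + 3·5 = -3
  a_5 = 2·-3 + -2·-5 + 3·4 = 16
  a_6 = 2·16 + -2·-3 + 3·-5 = 23
  a_7 = 2·23 + -2·16 + 3·-3 = 5
  a_8 = 2·5 + -2·23 + 3·16 = 12
  a_9 = 2·12 + -2·5 + 3·23 = 83
  a_10 = 2·83 + -2·12 + 3·5 = 157
  a_11 = 2·157 + -2·83 + 3·12 = 184
  a_12 = 2·184 + -2·157 + 3·83 = 303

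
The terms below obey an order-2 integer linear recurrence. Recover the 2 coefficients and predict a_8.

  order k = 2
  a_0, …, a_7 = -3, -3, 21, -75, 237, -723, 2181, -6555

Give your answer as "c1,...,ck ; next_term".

  a_2 = -4·-3 + -3·-3 = 21
  a_3 = -4·21 + -3·-3 = -75
  a_4 = -4·-75 + -3·21 = 237
  a_5 = -4·237 + -3·-75 = -723
  a_6 = -4·-723 + -3·237 = 2181
  a_7 = -4·2181 + -3·-723 = -6555
  a_8 = -4·-6555 + -3·2181 = 19677

-4,-3 ; 19677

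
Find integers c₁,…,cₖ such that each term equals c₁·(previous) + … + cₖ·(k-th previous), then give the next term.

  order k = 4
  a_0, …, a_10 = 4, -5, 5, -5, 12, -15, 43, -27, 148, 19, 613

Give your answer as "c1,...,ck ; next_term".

  a_4 = 0·-5 + 4·5 + 4·-5 + 3·4 = 12
  a_5 = 0·12 + 4·-5 + 4·5 + 3·-5 = -15
  a_6 = 0·-15 + 4·12 + 4·-5 + 3·5 = 43
  a_7 = 0·43 + 4·-15 + 4·12 + 3·-5 = -27
  a_8 = 0·-27 + 4·43 + 4·-15 + 3·12 = 148
  a_9 = 0·148 + 4·-27 + 4·43 + 3·-15 = 19
  a_10 = 0·19 + 4·148 + 4·-27 + 3·43 = 613
  a_11 = 0·613 + 4·19 + 4·148 + 3·-27 = 587

0,4,4,3 ; 587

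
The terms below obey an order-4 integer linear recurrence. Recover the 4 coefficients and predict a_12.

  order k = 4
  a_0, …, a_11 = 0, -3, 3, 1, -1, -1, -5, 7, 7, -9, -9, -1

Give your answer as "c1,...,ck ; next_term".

-1,-2,-2,-2 ; 23

  a_4 = -1·1 + -2·3 + -2·-3 + -2·0 = -1
  a_5 = -1·-1 + -2·1 + -2·3 + -2·-3 = -1
  a_6 = -1·-1 + -2·-1 + -2·1 + -2·3 = -5
  a_7 = -1·-5 + -2·-1 + -2·-1 + -2·1 = 7
  a_8 = -1·7 + -2·-5 + -2·-1 + -2·-1 = 7
  a_9 = -1·7 + -2·7 + -2·-5 + -2·-1 = -9
  a_10 = -1·-9 + -2·7 + -2·7 + -2·-5 = -9
  a_11 = -1·-9 + -2·-9 + -2·7 + -2·7 = -1
  a_12 = -1·-1 + -2·-9 + -2·-9 + -2·7 = 23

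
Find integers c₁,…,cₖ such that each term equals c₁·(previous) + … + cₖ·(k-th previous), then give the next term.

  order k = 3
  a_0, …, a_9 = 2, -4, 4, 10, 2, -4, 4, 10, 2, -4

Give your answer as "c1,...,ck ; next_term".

  a_3 = 1·4 + -1·-4 + 1·2 = 10
  a_4 = 1·10 + -1·4 + 1·-4 = 2
  a_5 = 1·2 + -1·10 + 1·4 = -4
  a_6 = 1·-4 + -1·2 + 1·10 = 4
  a_7 = 1·4 + -1·-4 + 1·2 = 10
  a_8 = 1·10 + -1·4 + 1·-4 = 2
  a_9 = 1·2 + -1·10 + 1·4 = -4
  a_10 = 1·-4 + -1·2 + 1·10 = 4

1,-1,1 ; 4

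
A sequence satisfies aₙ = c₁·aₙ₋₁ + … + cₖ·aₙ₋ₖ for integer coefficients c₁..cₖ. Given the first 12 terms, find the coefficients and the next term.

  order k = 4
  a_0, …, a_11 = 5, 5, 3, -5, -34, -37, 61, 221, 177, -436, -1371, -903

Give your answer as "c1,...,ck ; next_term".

1,-3,-1,-3 ; 3115

  a_4 = 1·-5 + -3·3 + -1·5 + -3·5 = -34
  a_5 = 1·-34 + -3·-5 + -1·3 + -3·5 = -37
  a_6 = 1·-37 + -3·-34 + -1·-5 + -3·3 = 61
  a_7 = 1·61 + -3·-37 + -1·-34 + -3·-5 = 221
  a_8 = 1·221 + -3·61 + -1·-37 + -3·-34 = 177
  a_9 = 1·177 + -3·221 + -1·61 + -3·-37 = -436
  a_10 = 1·-436 + -3·177 + -1·221 + -3·61 = -1371
  a_11 = 1·-1371 + -3·-436 + -1·177 + -3·221 = -903
  a_12 = 1·-903 + -3·-1371 + -1·-436 + -3·177 = 3115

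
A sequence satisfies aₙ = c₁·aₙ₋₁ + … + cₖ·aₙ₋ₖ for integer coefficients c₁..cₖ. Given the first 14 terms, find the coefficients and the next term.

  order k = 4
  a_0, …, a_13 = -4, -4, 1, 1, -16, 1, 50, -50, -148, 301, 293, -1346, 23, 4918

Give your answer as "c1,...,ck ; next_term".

-1,-3,0,3 ; -4108

  a_4 = -1·1 + -3·1 + 0·-4 + 3·-4 = -16
  a_5 = -1·-16 + -3·1 + 0·1 + 3·-4 = 1
  a_6 = -1·1 + -3·-16 + 0·1 + 3·1 = 50
  a_7 = -1·50 + -3·1 + 0·-16 + 3·1 = -50
  a_8 = -1·-50 + -3·50 + 0·1 + 3·-16 = -148
  a_9 = -1·-148 + -3·-50 + 0·50 + 3·1 = 301
  a_10 = -1·301 + -3·-148 + 0·-50 + 3·50 = 293
  a_11 = -1·293 + -3·301 + 0·-148 + 3·-50 = -1346
  a_12 = -1·-1346 + -3·293 + 0·301 + 3·-148 = 23
  a_13 = -1·23 + -3·-1346 + 0·293 + 3·301 = 4918
  a_14 = -1·4918 + -3·23 + 0·-1346 + 3·293 = -4108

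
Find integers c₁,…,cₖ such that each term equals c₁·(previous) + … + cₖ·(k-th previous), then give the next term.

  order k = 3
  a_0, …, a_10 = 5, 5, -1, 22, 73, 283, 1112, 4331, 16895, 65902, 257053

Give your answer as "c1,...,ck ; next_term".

3,3,2 ; 1002655

  a_3 = 3·-1 + 3·5 + 2·5 = 22
  a_4 = 3·22 + 3·-1 + 2·5 = 73
  a_5 = 3·73 + 3·22 + 2·-1 = 283
  a_6 = 3·283 + 3·73 + 2·22 = 1112
  a_7 = 3·1112 + 3·283 + 2·73 = 4331
  a_8 = 3·4331 + 3·1112 + 2·283 = 16895
  a_9 = 3·16895 + 3·4331 + 2·1112 = 65902
  a_10 = 3·65902 + 3·16895 + 2·4331 = 257053
  a_11 = 3·257053 + 3·65902 + 2·16895 = 1002655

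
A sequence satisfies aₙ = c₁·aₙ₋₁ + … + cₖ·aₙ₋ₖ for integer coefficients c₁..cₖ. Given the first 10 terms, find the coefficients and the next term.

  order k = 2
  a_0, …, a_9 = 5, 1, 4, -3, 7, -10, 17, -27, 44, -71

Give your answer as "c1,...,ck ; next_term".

-1,1 ; 115

  a_2 = -1·1 + 1·5 = 4
  a_3 = -1·4 + 1·1 = -3
  a_4 = -1·-3 + 1·4 = 7
  a_5 = -1·7 + 1·-3 = -10
  a_6 = -1·-10 + 1·7 = 17
  a_7 = -1·17 + 1·-10 = -27
  a_8 = -1·-27 + 1·17 = 44
  a_9 = -1·44 + 1·-27 = -71
  a_10 = -1·-71 + 1·44 = 115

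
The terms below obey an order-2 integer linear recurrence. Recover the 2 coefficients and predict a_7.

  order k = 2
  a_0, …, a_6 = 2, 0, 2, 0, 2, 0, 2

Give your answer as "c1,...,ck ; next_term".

0,1 ; 0

  a_2 = 0·0 + 1·2 = 2
  a_3 = 0·2 + 1·0 = 0
  a_4 = 0·0 + 1·2 = 2
  a_5 = 0·2 + 1·0 = 0
  a_6 = 0·0 + 1·2 = 2
  a_7 = 0·2 + 1·0 = 0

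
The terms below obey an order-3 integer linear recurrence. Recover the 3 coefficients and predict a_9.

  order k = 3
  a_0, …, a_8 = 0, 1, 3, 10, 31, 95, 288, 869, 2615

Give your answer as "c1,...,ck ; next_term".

  a_3 = 4·3 + -2·1 + -3·0 = 10
  a_4 = 4·10 + -2·3 + -3·1 = 31
  a_5 = 4·31 + -2·10 + -3·3 = 95
  a_6 = 4·95 + -2·31 + -3·10 = 288
  a_7 = 4·288 + -2·95 + -3·31 = 869
  a_8 = 4·869 + -2·288 + -3·95 = 2615
  a_9 = 4·2615 + -2·869 + -3·288 = 7858

4,-2,-3 ; 7858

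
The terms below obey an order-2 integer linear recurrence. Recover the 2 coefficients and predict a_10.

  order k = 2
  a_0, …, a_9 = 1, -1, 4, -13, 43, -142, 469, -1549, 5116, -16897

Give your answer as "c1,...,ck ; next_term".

  a_2 = -3·-1 + 1·1 = 4
  a_3 = -3·4 + 1·-1 = -13
  a_4 = -3·-13 + 1·4 = 43
  a_5 = -3·43 + 1·-13 = -142
  a_6 = -3·-142 + 1·43 = 469
  a_7 = -3·469 + 1·-142 = -1549
  a_8 = -3·-1549 + 1·469 = 5116
  a_9 = -3·5116 + 1·-1549 = -16897
  a_10 = -3·-16897 + 1·5116 = 55807

-3,1 ; 55807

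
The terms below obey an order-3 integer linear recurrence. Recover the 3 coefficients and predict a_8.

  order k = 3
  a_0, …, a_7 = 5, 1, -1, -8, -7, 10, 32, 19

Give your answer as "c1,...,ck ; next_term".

1,-2,-1 ; -55

  a_3 = 1·-1 + -2·1 + -1·5 = -8
  a_4 = 1·-8 + -2·-1 + -1·1 = -7
  a_5 = 1·-7 + -2·-8 + -1·-1 = 10
  a_6 = 1·10 + -2·-7 + -1·-8 = 32
  a_7 = 1·32 + -2·10 + -1·-7 = 19
  a_8 = 1·19 + -2·32 + -1·10 = -55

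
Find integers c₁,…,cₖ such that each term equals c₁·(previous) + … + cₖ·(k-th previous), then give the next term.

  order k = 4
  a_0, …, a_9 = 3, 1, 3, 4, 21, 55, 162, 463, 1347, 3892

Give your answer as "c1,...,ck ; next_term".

2,2,1,2 ; 11265

  a_4 = 2·4 + 2·3 + 1·1 + 2·3 = 21
  a_5 = 2·21 + 2·4 + 1·3 + 2·1 = 55
  a_6 = 2·55 + 2·21 + 1·4 + 2·3 = 162
  a_7 = 2·162 + 2·55 + 1·21 + 2·4 = 463
  a_8 = 2·463 + 2·162 + 1·55 + 2·21 = 1347
  a_9 = 2·1347 + 2·463 + 1·162 + 2·55 = 3892
  a_10 = 2·3892 + 2·1347 + 1·463 + 2·162 = 11265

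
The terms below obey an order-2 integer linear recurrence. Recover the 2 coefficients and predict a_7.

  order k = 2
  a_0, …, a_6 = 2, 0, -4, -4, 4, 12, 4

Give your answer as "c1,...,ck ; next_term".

1,-2 ; -20

  a_2 = 1·0 + -2·2 = -4
  a_3 = 1·-4 + -2·0 = -4
  a_4 = 1·-4 + -2·-4 = 4
  a_5 = 1·4 + -2·-4 = 12
  a_6 = 1·12 + -2·4 = 4
  a_7 = 1·4 + -2·12 = -20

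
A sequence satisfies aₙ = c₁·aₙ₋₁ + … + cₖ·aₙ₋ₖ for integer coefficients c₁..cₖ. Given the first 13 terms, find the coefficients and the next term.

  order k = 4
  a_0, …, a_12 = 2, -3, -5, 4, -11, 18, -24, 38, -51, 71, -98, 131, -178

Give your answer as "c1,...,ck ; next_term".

-1,1,0,-1 ; 238

  a_4 = -1·4 + 1·-5 + 0·-3 + -1·2 = -11
  a_5 = -1·-11 + 1·4 + 0·-5 + -1·-3 = 18
  a_6 = -1·18 + 1·-11 + 0·4 + -1·-5 = -24
  a_7 = -1·-24 + 1·18 + 0·-11 + -1·4 = 38
  a_8 = -1·38 + 1·-24 + 0·18 + -1·-11 = -51
  a_9 = -1·-51 + 1·38 + 0·-24 + -1·18 = 71
  a_10 = -1·71 + 1·-51 + 0·38 + -1·-24 = -98
  a_11 = -1·-98 + 1·71 + 0·-51 + -1·38 = 131
  a_12 = -1·131 + 1·-98 + 0·71 + -1·-51 = -178
  a_13 = -1·-178 + 1·131 + 0·-98 + -1·71 = 238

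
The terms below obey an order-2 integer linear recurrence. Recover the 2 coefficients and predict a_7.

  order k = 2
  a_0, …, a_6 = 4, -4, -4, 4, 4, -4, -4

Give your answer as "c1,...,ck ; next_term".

0,-1 ; 4

  a_2 = 0·-4 + -1·4 = -4
  a_3 = 0·-4 + -1·-4 = 4
  a_4 = 0·4 + -1·-4 = 4
  a_5 = 0·4 + -1·4 = -4
  a_6 = 0·-4 + -1·4 = -4
  a_7 = 0·-4 + -1·-4 = 4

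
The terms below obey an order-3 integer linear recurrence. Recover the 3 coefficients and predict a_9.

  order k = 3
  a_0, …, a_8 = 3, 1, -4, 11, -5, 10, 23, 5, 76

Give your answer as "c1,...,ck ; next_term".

0,2,3 ; 79

  a_3 = 0·-4 + 2·1 + 3·3 = 11
  a_4 = 0·11 + 2·-4 + 3·1 = -5
  a_5 = 0·-5 + 2·11 + 3·-4 = 10
  a_6 = 0·10 + 2·-5 + 3·11 = 23
  a_7 = 0·23 + 2·10 + 3·-5 = 5
  a_8 = 0·5 + 2·23 + 3·10 = 76
  a_9 = 0·76 + 2·5 + 3·23 = 79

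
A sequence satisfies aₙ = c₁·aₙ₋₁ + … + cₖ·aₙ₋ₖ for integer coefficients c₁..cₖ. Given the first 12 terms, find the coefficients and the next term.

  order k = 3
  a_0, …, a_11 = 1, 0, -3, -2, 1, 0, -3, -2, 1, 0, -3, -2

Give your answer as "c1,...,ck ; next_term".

1,-1,1 ; 1

  a_3 = 1·-3 + -1·0 + 1·1 = -2
  a_4 = 1·-2 + -1·-3 + 1·0 = 1
  a_5 = 1·1 + -1·-2 + 1·-3 = 0
  a_6 = 1·0 + -1·1 + 1·-2 = -3
  a_7 = 1·-3 + -1·0 + 1·1 = -2
  a_8 = 1·-2 + -1·-3 + 1·0 = 1
  a_9 = 1·1 + -1·-2 + 1·-3 = 0
  a_10 = 1·0 + -1·1 + 1·-2 = -3
  a_11 = 1·-3 + -1·0 + 1·1 = -2
  a_12 = 1·-2 + -1·-3 + 1·0 = 1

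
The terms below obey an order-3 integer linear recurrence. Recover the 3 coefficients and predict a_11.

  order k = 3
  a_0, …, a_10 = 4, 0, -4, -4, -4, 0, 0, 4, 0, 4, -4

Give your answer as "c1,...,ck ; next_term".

  a_3 = 0·-4 + 1·0 + -1·4 = -4
  a_4 = 0·-4 + 1·-4 + -1·0 = -4
  a_5 = 0·-4 + 1·-4 + -1·-4 = 0
  a_6 = 0·0 + 1·-4 + -1·-4 = 0
  a_7 = 0·0 + 1·0 + -1·-4 = 4
  a_8 = 0·4 + 1·0 + -1·0 = 0
  a_9 = 0·0 + 1·4 + -1·0 = 4
  a_10 = 0·4 + 1·0 + -1·4 = -4
  a_11 = 0·-4 + 1·4 + -1·0 = 4

0,1,-1 ; 4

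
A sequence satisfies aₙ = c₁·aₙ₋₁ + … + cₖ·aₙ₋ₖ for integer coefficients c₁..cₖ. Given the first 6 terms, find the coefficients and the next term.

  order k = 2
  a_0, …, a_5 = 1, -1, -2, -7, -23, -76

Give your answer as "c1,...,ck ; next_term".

3,1 ; -251

  a_2 = 3·-1 + 1·1 = -2
  a_3 = 3·-2 + 1·-1 = -7
  a_4 = 3·-7 + 1·-2 = -23
  a_5 = 3·-23 + 1·-7 = -76
  a_6 = 3·-76 + 1·-23 = -251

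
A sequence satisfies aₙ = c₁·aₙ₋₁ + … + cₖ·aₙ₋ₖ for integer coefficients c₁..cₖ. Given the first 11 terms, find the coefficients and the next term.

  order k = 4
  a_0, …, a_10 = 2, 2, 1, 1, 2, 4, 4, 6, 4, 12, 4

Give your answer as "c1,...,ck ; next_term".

0,2,-2,2 ; 28

  a_4 = 0·1 + 2·1 + -2·2 + 2·2 = 2
  a_5 = 0·2 + 2·1 + -2·1 + 2·2 = 4
  a_6 = 0·4 + 2·2 + -2·1 + 2·1 = 4
  a_7 = 0·4 + 2·4 + -2·2 + 2·1 = 6
  a_8 = 0·6 + 2·4 + -2·4 + 2·2 = 4
  a_9 = 0·4 + 2·6 + -2·4 + 2·4 = 12
  a_10 = 0·12 + 2·4 + -2·6 + 2·4 = 4
  a_11 = 0·4 + 2·12 + -2·4 + 2·6 = 28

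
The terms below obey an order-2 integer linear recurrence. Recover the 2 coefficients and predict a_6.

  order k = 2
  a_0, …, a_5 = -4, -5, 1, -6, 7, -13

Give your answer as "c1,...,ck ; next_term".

-1,1 ; 20

  a_2 = -1·-5 + 1·-4 = 1
  a_3 = -1·1 + 1·-5 = -6
  a_4 = -1·-6 + 1·1 = 7
  a_5 = -1·7 + 1·-6 = -13
  a_6 = -1·-13 + 1·7 = 20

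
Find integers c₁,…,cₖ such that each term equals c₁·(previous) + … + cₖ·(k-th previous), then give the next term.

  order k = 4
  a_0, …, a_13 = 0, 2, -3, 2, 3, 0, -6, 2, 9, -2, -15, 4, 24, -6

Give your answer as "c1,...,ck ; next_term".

0,-1,0,1 ; -39

  a_4 = 0·2 + -1·-3 + 0·2 + 1·0 = 3
  a_5 = 0·3 + -1·2 + 0·-3 + 1·2 = 0
  a_6 = 0·0 + -1·3 + 0·2 + 1·-3 = -6
  a_7 = 0·-6 + -1·0 + 0·3 + 1·2 = 2
  a_8 = 0·2 + -1·-6 + 0·0 + 1·3 = 9
  a_9 = 0·9 + -1·2 + 0·-6 + 1·0 = -2
  a_10 = 0·-2 + -1·9 + 0·2 + 1·-6 = -15
  a_11 = 0·-15 + -1·-2 + 0·9 + 1·2 = 4
  a_12 = 0·4 + -1·-15 + 0·-2 + 1·9 = 24
  a_13 = 0·24 + -1·4 + 0·-15 + 1·-2 = -6
  a_14 = 0·-6 + -1·24 + 0·4 + 1·-15 = -39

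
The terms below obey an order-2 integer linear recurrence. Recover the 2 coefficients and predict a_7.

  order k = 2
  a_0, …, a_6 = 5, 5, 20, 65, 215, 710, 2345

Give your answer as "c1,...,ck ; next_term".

3,1 ; 7745

  a_2 = 3·5 + 1·5 = 20
  a_3 = 3·20 + 1·5 = 65
  a_4 = 3·65 + 1·20 = 215
  a_5 = 3·215 + 1·65 = 710
  a_6 = 3·710 + 1·215 = 2345
  a_7 = 3·2345 + 1·710 = 7745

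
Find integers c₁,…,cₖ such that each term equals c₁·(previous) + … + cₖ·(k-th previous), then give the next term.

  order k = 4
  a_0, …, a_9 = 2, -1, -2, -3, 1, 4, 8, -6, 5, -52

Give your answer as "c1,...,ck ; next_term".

  a_4 = -2·-3 + 1·-2 + -3·-1 + -3·2 = 1
  a_5 = -2·1 + 1·-3 + -3·-2 + -3·-1 = 4
  a_6 = -2·4 + 1·1 + -3·-3 + -3·-2 = 8
  a_7 = -2·8 + 1·4 + -3·1 + -3·-3 = -6
  a_8 = -2·-6 + 1·8 + -3·4 + -3·1 = 5
  a_9 = -2·5 + 1·-6 + -3·8 + -3·4 = -52
  a_10 = -2·-52 + 1·5 + -3·-6 + -3·8 = 103

-2,1,-3,-3 ; 103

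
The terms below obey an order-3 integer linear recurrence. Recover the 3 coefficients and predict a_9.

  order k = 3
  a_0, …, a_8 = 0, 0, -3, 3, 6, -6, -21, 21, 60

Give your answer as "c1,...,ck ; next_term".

  a_3 = -1·-3 + -3·0 + -3·0 = 3
  a_4 = -1·3 + -3·-3 + -3·0 = 6
  a_5 = -1·6 + -3·3 + -3·-3 = -6
  a_6 = -1·-6 + -3·6 + -3·3 = -21
  a_7 = -1·-21 + -3·-6 + -3·6 = 21
  a_8 = -1·21 + -3·-21 + -3·-6 = 60
  a_9 = -1·60 + -3·21 + -3·-21 = -60

-1,-3,-3 ; -60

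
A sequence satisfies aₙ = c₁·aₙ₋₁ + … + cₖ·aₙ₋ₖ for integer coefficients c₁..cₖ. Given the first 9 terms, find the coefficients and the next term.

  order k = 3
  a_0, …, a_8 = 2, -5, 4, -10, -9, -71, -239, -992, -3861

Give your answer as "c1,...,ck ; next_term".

3,4,-1 ; -15312

  a_3 = 3·4 + 4·-5 + -1·2 = -10
  a_4 = 3·-10 + 4·4 + -1·-5 = -9
  a_5 = 3·-9 + 4·-10 + -1·4 = -71
  a_6 = 3·-71 + 4·-9 + -1·-10 = -239
  a_7 = 3·-239 + 4·-71 + -1·-9 = -992
  a_8 = 3·-992 + 4·-239 + -1·-71 = -3861
  a_9 = 3·-3861 + 4·-992 + -1·-239 = -15312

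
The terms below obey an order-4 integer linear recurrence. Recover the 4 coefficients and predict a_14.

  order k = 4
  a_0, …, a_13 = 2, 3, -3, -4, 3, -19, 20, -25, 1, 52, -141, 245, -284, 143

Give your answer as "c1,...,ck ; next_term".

-1,1,2,-2 ; 345

  a_4 = -1·-4 + 1·-3 + 2·3 + -2·2 = 3
  a_5 = -1·3 + 1·-4 + 2·-3 + -2·3 = -19
  a_6 = -1·-19 + 1·3 + 2·-4 + -2·-3 = 20
  a_7 = -1·20 + 1·-19 + 2·3 + -2·-4 = -25
  a_8 = -1·-25 + 1·20 + 2·-19 + -2·3 = 1
  a_9 = -1·1 + 1·-25 + 2·20 + -2·-19 = 52
  a_10 = -1·52 + 1·1 + 2·-25 + -2·20 = -141
  a_11 = -1·-141 + 1·52 + 2·1 + -2·-25 = 245
  a_12 = -1·245 + 1·-141 + 2·52 + -2·1 = -284
  a_13 = -1·-284 + 1·245 + 2·-141 + -2·52 = 143
  a_14 = -1·143 + 1·-284 + 2·245 + -2·-141 = 345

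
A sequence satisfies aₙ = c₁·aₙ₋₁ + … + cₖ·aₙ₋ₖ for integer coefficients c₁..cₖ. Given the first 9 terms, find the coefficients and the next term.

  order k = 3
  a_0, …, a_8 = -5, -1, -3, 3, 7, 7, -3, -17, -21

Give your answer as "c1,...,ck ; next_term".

1,-1,-1 ; -1

  a_3 = 1·-3 + -1·-1 + -1·-5 = 3
  a_4 = 1·3 + -1·-3 + -1·-1 = 7
  a_5 = 1·7 + -1·3 + -1·-3 = 7
  a_6 = 1·7 + -1·7 + -1·3 = -3
  a_7 = 1·-3 + -1·7 + -1·7 = -17
  a_8 = 1·-17 + -1·-3 + -1·7 = -21
  a_9 = 1·-21 + -1·-17 + -1·-3 = -1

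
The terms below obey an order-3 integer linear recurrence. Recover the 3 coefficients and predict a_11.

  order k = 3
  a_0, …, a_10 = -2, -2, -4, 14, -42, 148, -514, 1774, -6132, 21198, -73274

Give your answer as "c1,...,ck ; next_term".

  a_3 = -3·-4 + 1·-2 + -2·-2 = 14
  a_4 = -3·14 + 1·-4 + -2·-2 = -42
  a_5 = -3·-42 + 1·14 + -2·-4 = 148
  a_6 = -3·148 + 1·-42 + -2·14 = -514
  a_7 = -3·-514 + 1·148 + -2·-42 = 1774
  a_8 = -3·1774 + 1·-514 + -2·148 = -6132
  a_9 = -3·-6132 + 1·1774 + -2·-514 = 21198
  a_10 = -3·21198 + 1·-6132 + -2·1774 = -73274
  a_11 = -3·-73274 + 1·21198 + -2·-6132 = 253284

-3,1,-2 ; 253284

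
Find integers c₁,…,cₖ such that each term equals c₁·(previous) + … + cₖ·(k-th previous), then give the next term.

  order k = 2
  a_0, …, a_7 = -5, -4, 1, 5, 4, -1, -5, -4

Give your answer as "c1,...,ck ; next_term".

  a_2 = 1·-4 + -1·-5 = 1
  a_3 = 1·1 + -1·-4 = 5
  a_4 = 1·5 + -1·1 = 4
  a_5 = 1·4 + -1·5 = -1
  a_6 = 1·-1 + -1·4 = -5
  a_7 = 1·-5 + -1·-1 = -4
  a_8 = 1·-4 + -1·-5 = 1

1,-1 ; 1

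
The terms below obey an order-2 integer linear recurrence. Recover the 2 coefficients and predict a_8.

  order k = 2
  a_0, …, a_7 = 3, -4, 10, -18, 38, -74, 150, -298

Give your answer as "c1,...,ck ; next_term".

-1,2 ; 598

  a_2 = -1·-4 + 2·3 = 10
  a_3 = -1·10 + 2·-4 = -18
  a_4 = -1·-18 + 2·10 = 38
  a_5 = -1·38 + 2·-18 = -74
  a_6 = -1·-74 + 2·38 = 150
  a_7 = -1·150 + 2·-74 = -298
  a_8 = -1·-298 + 2·150 = 598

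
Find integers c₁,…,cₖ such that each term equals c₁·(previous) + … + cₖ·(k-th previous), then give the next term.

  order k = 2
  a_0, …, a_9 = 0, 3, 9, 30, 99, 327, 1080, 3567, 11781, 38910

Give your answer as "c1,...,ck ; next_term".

  a_2 = 3·3 + 1·0 = 9
  a_3 = 3·9 + 1·3 = 30
  a_4 = 3·30 + 1·9 = 99
  a_5 = 3·99 + 1·30 = 327
  a_6 = 3·327 + 1·99 = 1080
  a_7 = 3·1080 + 1·327 = 3567
  a_8 = 3·3567 + 1·1080 = 11781
  a_9 = 3·11781 + 1·3567 = 38910
  a_10 = 3·38910 + 1·11781 = 128511

3,1 ; 128511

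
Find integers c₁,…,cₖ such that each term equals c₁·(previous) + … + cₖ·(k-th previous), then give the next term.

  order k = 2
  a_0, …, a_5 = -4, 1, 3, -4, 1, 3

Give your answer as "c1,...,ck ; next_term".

  a_2 = -1·1 + -1·-4 = 3
  a_3 = -1·3 + -1·1 = -4
  a_4 = -1·-4 + -1·3 = 1
  a_5 = -1·1 + -1·-4 = 3
  a_6 = -1·3 + -1·1 = -4

-1,-1 ; -4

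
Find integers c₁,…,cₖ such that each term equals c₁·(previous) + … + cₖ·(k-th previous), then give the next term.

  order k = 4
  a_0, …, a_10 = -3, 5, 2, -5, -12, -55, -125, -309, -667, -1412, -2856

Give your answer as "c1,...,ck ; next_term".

2,2,-3,-3 ; -5608

  a_4 = 2·-5 + 2·2 + -3·5 + -3·-3 = -12
  a_5 = 2·-12 + 2·-5 + -3·2 + -3·5 = -55
  a_6 = 2·-55 + 2·-12 + -3·-5 + -3·2 = -125
  a_7 = 2·-125 + 2·-55 + -3·-12 + -3·-5 = -309
  a_8 = 2·-309 + 2·-125 + -3·-55 + -3·-12 = -667
  a_9 = 2·-667 + 2·-309 + -3·-125 + -3·-55 = -1412
  a_10 = 2·-1412 + 2·-667 + -3·-309 + -3·-125 = -2856
  a_11 = 2·-2856 + 2·-1412 + -3·-667 + -3·-309 = -5608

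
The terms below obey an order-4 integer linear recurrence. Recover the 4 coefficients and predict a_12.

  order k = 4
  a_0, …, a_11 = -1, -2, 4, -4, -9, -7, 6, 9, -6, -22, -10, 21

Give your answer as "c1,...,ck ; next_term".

1,-1,0,1 ; 25

  a_4 = 1·-4 + -1·4 + 0·-2 + 1·-1 = -9
  a_5 = 1·-9 + -1·-4 + 0·4 + 1·-2 = -7
  a_6 = 1·-7 + -1·-9 + 0·-4 + 1·4 = 6
  a_7 = 1·6 + -1·-7 + 0·-9 + 1·-4 = 9
  a_8 = 1·9 + -1·6 + 0·-7 + 1·-9 = -6
  a_9 = 1·-6 + -1·9 + 0·6 + 1·-7 = -22
  a_10 = 1·-22 + -1·-6 + 0·9 + 1·6 = -10
  a_11 = 1·-10 + -1·-22 + 0·-6 + 1·9 = 21
  a_12 = 1·21 + -1·-10 + 0·-22 + 1·-6 = 25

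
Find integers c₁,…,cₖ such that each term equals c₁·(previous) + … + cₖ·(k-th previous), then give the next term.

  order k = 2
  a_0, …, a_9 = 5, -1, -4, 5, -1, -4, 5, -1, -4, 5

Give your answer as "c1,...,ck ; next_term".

  a_2 = -1·-1 + -1·5 = -4
  a_3 = -1·-4 + -1·-1 = 5
  a_4 = -1·5 + -1·-4 = -1
  a_5 = -1·-1 + -1·5 = -4
  a_6 = -1·-4 + -1·-1 = 5
  a_7 = -1·5 + -1·-4 = -1
  a_8 = -1·-1 + -1·5 = -4
  a_9 = -1·-4 + -1·-1 = 5
  a_10 = -1·5 + -1·-4 = -1

-1,-1 ; -1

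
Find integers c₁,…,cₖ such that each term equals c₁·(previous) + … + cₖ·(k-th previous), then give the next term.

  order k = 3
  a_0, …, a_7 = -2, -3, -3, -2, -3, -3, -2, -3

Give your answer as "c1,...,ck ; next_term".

  a_3 = 0·-3 + 0·-3 + 1·-2 = -2
  a_4 = 0·-2 + 0·-3 + 1·-3 = -3
  a_5 = 0·-3 + 0·-2 + 1·-3 = -3
  a_6 = 0·-3 + 0·-3 + 1·-2 = -2
  a_7 = 0·-2 + 0·-3 + 1·-3 = -3
  a_8 = 0·-3 + 0·-2 + 1·-3 = -3

0,0,1 ; -3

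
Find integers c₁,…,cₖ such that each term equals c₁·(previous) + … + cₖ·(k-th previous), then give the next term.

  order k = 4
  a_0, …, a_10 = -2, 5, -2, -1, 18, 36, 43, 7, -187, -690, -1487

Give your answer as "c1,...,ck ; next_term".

  a_4 = 3·-1 + -4·-2 + 1·5 + -4·-2 = 18
  a_5 = 3·18 + -4·-1 + 1·-2 + -4·5 = 36
  a_6 = 3·36 + -4·18 + 1·-1 + -4·-2 = 43
  a_7 = 3·43 + -4·36 + 1·18 + -4·-1 = 7
  a_8 = 3·7 + -4·43 + 1·36 + -4·18 = -187
  a_9 = 3·-187 + -4·7 + 1·43 + -4·36 = -690
  a_10 = 3·-690 + -4·-187 + 1·7 + -4·43 = -1487
  a_11 = 3·-1487 + -4·-690 + 1·-187 + -4·7 = -1916

3,-4,1,-4 ; -1916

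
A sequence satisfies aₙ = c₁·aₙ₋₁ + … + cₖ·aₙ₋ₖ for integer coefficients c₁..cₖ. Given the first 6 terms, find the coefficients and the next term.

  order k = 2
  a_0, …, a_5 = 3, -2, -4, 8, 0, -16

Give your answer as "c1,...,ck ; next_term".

-1,-2 ; 16

  a_2 = -1·-2 + -2·3 = -4
  a_3 = -1·-4 + -2·-2 = 8
  a_4 = -1·8 + -2·-4 = 0
  a_5 = -1·0 + -2·8 = -16
  a_6 = -1·-16 + -2·0 = 16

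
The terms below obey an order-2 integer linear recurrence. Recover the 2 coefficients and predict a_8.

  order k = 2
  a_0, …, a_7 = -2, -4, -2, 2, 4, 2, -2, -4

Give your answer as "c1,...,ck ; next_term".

1,-1 ; -2

  a_2 = 1·-4 + -1·-2 = -2
  a_3 = 1·-2 + -1·-4 = 2
  a_4 = 1·2 + -1·-2 = 4
  a_5 = 1·4 + -1·2 = 2
  a_6 = 1·2 + -1·4 = -2
  a_7 = 1·-2 + -1·2 = -4
  a_8 = 1·-4 + -1·-2 = -2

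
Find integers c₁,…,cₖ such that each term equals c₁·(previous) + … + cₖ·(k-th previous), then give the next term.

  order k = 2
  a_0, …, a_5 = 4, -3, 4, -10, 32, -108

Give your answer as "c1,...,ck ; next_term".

  a_2 = -4·-3 + -2·4 = 4
  a_3 = -4·4 + -2·-3 = -10
  a_4 = -4·-10 + -2·4 = 32
  a_5 = -4·32 + -2·-10 = -108
  a_6 = -4·-108 + -2·32 = 368

-4,-2 ; 368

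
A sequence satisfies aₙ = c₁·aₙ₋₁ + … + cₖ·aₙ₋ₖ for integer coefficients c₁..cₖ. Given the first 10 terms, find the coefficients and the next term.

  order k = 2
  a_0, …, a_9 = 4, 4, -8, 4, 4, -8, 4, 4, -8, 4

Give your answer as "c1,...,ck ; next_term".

  a_2 = -1·4 + -1·4 = -8
  a_3 = -1·-8 + -1·4 = 4
  a_4 = -1·4 + -1·-8 = 4
  a_5 = -1·4 + -1·4 = -8
  a_6 = -1·-8 + -1·4 = 4
  a_7 = -1·4 + -1·-8 = 4
  a_8 = -1·4 + -1·4 = -8
  a_9 = -1·-8 + -1·4 = 4
  a_10 = -1·4 + -1·-8 = 4

-1,-1 ; 4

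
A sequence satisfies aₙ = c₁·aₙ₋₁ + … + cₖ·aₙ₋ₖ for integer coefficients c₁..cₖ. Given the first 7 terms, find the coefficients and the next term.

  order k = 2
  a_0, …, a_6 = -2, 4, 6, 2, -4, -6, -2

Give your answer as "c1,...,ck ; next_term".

  a_2 = 1·4 + -1·-2 = 6
  a_3 = 1·6 + -1·4 = 2
  a_4 = 1·2 + -1·6 = -4
  a_5 = 1·-4 + -1·2 = -6
  a_6 = 1·-6 + -1·-4 = -2
  a_7 = 1·-2 + -1·-6 = 4

1,-1 ; 4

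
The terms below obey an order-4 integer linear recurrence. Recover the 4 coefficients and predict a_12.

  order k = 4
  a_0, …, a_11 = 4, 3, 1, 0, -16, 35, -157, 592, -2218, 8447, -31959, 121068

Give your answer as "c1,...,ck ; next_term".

  a_4 = -3·0 + 3·1 + -1·3 + -4·4 = -16
  a_5 = -3·-16 + 3·0 + -1·1 + -4·3 = 35
  a_6 = -3·35 + 3·-16 + -1·0 + -4·1 = -157
  a_7 = -3·-157 + 3·35 + -1·-16 + -4·0 = 592
  a_8 = -3·592 + 3·-157 + -1·35 + -4·-16 = -2218
  a_9 = -3·-2218 + 3·592 + -1·-157 + -4·35 = 8447
  a_10 = -3·8447 + 3·-2218 + -1·592 + -4·-157 = -31959
  a_11 = -3·-31959 + 3·8447 + -1·-2218 + -4·592 = 121068
  a_12 = -3·121068 + 3·-31959 + -1·8447 + -4·-2218 = -458656

-3,3,-1,-4 ; -458656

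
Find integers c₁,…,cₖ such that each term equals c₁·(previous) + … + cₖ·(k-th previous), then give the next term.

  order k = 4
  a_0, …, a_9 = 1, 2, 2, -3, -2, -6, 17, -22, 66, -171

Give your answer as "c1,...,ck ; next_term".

-2,0,-3,-2 ; 374

  a_4 = -2·-3 + 0·2 + -3·2 + -2·1 = -2
  a_5 = -2·-2 + 0·-3 + -3·2 + -2·2 = -6
  a_6 = -2·-6 + 0·-2 + -3·-3 + -2·2 = 17
  a_7 = -2·17 + 0·-6 + -3·-2 + -2·-3 = -22
  a_8 = -2·-22 + 0·17 + -3·-6 + -2·-2 = 66
  a_9 = -2·66 + 0·-22 + -3·17 + -2·-6 = -171
  a_10 = -2·-171 + 0·66 + -3·-22 + -2·17 = 374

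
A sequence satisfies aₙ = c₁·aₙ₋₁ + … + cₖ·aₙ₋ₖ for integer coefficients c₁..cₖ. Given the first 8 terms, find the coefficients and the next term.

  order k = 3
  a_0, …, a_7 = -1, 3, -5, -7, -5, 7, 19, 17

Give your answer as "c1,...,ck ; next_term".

1,-1,-1 ; -9

  a_3 = 1·-5 + -1·3 + -1·-1 = -7
  a_4 = 1·-7 + -1·-5 + -1·3 = -5
  a_5 = 1·-5 + -1·-7 + -1·-5 = 7
  a_6 = 1·7 + -1·-5 + -1·-7 = 19
  a_7 = 1·19 + -1·7 + -1·-5 = 17
  a_8 = 1·17 + -1·19 + -1·7 = -9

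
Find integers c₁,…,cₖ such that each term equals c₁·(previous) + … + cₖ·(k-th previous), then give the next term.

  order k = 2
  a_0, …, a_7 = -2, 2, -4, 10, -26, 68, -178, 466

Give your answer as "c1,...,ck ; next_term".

  a_2 = -3·2 + -1·-2 = -4
  a_3 = -3·-4 + -1·2 = 10
  a_4 = -3·10 + -1·-4 = -26
  a_5 = -3·-26 + -1·10 = 68
  a_6 = -3·68 + -1·-26 = -178
  a_7 = -3·-178 + -1·68 = 466
  a_8 = -3·466 + -1·-178 = -1220

-3,-1 ; -1220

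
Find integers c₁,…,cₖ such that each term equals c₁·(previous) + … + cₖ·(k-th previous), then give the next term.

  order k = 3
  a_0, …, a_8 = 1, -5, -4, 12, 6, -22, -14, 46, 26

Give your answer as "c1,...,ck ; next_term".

-1,-2,-2 ; -90

  a_3 = -1·-4 + -2·-5 + -2·1 = 12
  a_4 = -1·12 + -2·-4 + -2·-5 = 6
  a_5 = -1·6 + -2·12 + -2·-4 = -22
  a_6 = -1·-22 + -2·6 + -2·12 = -14
  a_7 = -1·-14 + -2·-22 + -2·6 = 46
  a_8 = -1·46 + -2·-14 + -2·-22 = 26
  a_9 = -1·26 + -2·46 + -2·-14 = -90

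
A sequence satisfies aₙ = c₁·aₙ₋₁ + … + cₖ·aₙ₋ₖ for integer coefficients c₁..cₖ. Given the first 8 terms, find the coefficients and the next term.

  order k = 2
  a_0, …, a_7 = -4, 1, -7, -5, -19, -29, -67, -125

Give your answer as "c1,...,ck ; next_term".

  a_2 = 1·1 + 2·-4 = -7
  a_3 = 1·-7 + 2·1 = -5
  a_4 = 1·-5 + 2·-7 = -19
  a_5 = 1·-19 + 2·-5 = -29
  a_6 = 1·-29 + 2·-19 = -67
  a_7 = 1·-67 + 2·-29 = -125
  a_8 = 1·-125 + 2·-67 = -259

1,2 ; -259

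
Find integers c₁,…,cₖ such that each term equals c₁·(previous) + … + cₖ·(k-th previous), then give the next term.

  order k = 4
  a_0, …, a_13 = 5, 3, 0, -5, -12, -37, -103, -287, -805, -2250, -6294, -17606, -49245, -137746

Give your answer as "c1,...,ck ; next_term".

  a_4 = 2·-5 + 2·0 + 1·3 + -1·5 = -12
  a_5 = 2·-12 + 2·-5 + 1·0 + -1·3 = -37
  a_6 = 2·-37 + 2·-12 + 1·-5 + -1·0 = -103
  a_7 = 2·-103 + 2·-37 + 1·-12 + -1·-5 = -287
  a_8 = 2·-287 + 2·-103 + 1·-37 + -1·-12 = -805
  a_9 = 2·-805 + 2·-287 + 1·-103 + -1·-37 = -2250
  a_10 = 2·-2250 + 2·-805 + 1·-287 + -1·-103 = -6294
  a_11 = 2·-6294 + 2·-2250 + 1·-805 + -1·-287 = -17606
  a_12 = 2·-17606 + 2·-6294 + 1·-2250 + -1·-805 = -49245
  a_13 = 2·-49245 + 2·-17606 + 1·-6294 + -1·-2250 = -137746
  a_14 = 2·-137746 + 2·-49245 + 1·-17606 + -1·-6294 = -385294

2,2,1,-1 ; -385294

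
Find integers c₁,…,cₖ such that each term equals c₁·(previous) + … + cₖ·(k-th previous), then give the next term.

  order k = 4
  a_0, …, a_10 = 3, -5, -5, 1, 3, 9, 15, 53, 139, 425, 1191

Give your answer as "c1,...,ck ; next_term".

2,3,-2,2 ; 3485

  a_4 = 2·1 + 3·-5 + -2·-5 + 2·3 = 3
  a_5 = 2·3 + 3·1 + -2·-5 + 2·-5 = 9
  a_6 = 2·9 + 3·3 + -2·1 + 2·-5 = 15
  a_7 = 2·15 + 3·9 + -2·3 + 2·1 = 53
  a_8 = 2·53 + 3·15 + -2·9 + 2·3 = 139
  a_9 = 2·139 + 3·53 + -2·15 + 2·9 = 425
  a_10 = 2·425 + 3·139 + -2·53 + 2·15 = 1191
  a_11 = 2·1191 + 3·425 + -2·139 + 2·53 = 3485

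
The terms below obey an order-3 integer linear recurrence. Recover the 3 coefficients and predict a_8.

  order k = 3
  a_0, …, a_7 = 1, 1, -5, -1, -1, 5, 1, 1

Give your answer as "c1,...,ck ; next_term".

0,0,-1 ; -5

  a_3 = 0·-5 + 0·1 + -1·1 = -1
  a_4 = 0·-1 + 0·-5 + -1·1 = -1
  a_5 = 0·-1 + 0·-1 + -1·-5 = 5
  a_6 = 0·5 + 0·-1 + -1·-1 = 1
  a_7 = 0·1 + 0·5 + -1·-1 = 1
  a_8 = 0·1 + 0·1 + -1·5 = -5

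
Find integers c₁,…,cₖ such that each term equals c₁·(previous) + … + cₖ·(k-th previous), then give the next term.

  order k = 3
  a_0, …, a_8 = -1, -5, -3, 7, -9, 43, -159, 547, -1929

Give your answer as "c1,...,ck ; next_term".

-3,1,-3 ; 6811

  a_3 = -3·-3 + 1·-5 + -3·-1 = 7
  a_4 = -3·7 + 1·-3 + -3·-5 = -9
  a_5 = -3·-9 + 1·7 + -3·-3 = 43
  a_6 = -3·43 + 1·-9 + -3·7 = -159
  a_7 = -3·-159 + 1·43 + -3·-9 = 547
  a_8 = -3·547 + 1·-159 + -3·43 = -1929
  a_9 = -3·-1929 + 1·547 + -3·-159 = 6811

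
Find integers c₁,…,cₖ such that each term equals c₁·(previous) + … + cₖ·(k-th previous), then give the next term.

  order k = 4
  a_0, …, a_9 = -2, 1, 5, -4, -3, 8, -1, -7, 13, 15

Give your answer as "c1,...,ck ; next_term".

  a_4 = 2·-4 + 0·5 + 3·1 + -1·-2 = -3
  a_5 = 2·-3 + 0·-4 + 3·5 + -1·1 = 8
  a_6 = 2·8 + 0·-3 + 3·-4 + -1·5 = -1
  a_7 = 2·-1 + 0·8 + 3·-3 + -1·-4 = -7
  a_8 = 2·-7 + 0·-1 + 3·8 + -1·-3 = 13
  a_9 = 2·13 + 0·-7 + 3·-1 + -1·8 = 15
  a_10 = 2·15 + 0·13 + 3·-7 + -1·-1 = 10

2,0,3,-1 ; 10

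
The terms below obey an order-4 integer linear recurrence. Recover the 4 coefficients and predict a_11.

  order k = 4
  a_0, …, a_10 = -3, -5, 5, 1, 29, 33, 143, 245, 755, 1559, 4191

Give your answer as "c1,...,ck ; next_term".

1,4,-1,-1 ; 9427

  a_4 = 1·1 + 4·5 + -1·-5 + -1·-3 = 29
  a_5 = 1·29 + 4·1 + -1·5 + -1·-5 = 33
  a_6 = 1·33 + 4·29 + -1·1 + -1·5 = 143
  a_7 = 1·143 + 4·33 + -1·29 + -1·1 = 245
  a_8 = 1·245 + 4·143 + -1·33 + -1·29 = 755
  a_9 = 1·755 + 4·245 + -1·143 + -1·33 = 1559
  a_10 = 1·1559 + 4·755 + -1·245 + -1·143 = 4191
  a_11 = 1·4191 + 4·1559 + -1·755 + -1·245 = 9427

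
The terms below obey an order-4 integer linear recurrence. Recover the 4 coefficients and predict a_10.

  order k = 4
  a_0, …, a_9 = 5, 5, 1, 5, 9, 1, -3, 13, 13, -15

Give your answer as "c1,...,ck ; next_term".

0,-1,1,1 ; -3

  a_4 = 0·5 + -1·1 + 1·5 + 1·5 = 9
  a_5 = 0·9 + -1·5 + 1·1 + 1·5 = 1
  a_6 = 0·1 + -1·9 + 1·5 + 1·1 = -3
  a_7 = 0·-3 + -1·1 + 1·9 + 1·5 = 13
  a_8 = 0·13 + -1·-3 + 1·1 + 1·9 = 13
  a_9 = 0·13 + -1·13 + 1·-3 + 1·1 = -15
  a_10 = 0·-15 + -1·13 + 1·13 + 1·-3 = -3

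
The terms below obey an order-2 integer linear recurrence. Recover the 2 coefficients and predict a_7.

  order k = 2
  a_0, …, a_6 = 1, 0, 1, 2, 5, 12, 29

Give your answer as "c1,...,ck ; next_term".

  a_2 = 2·0 + 1·1 = 1
  a_3 = 2·1 + 1·0 = 2
  a_4 = 2·2 + 1·1 = 5
  a_5 = 2·5 + 1·2 = 12
  a_6 = 2·12 + 1·5 = 29
  a_7 = 2·29 + 1·12 = 70

2,1 ; 70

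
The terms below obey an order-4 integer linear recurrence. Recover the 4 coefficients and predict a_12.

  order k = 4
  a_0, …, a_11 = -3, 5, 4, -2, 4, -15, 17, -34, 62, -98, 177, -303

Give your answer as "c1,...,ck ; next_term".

-1,1,-1,-1 ; 516

  a_4 = -1·-2 + 1·4 + -1·5 + -1·-3 = 4
  a_5 = -1·4 + 1·-2 + -1·4 + -1·5 = -15
  a_6 = -1·-15 + 1·4 + -1·-2 + -1·4 = 17
  a_7 = -1·17 + 1·-15 + -1·4 + -1·-2 = -34
  a_8 = -1·-34 + 1·17 + -1·-15 + -1·4 = 62
  a_9 = -1·62 + 1·-34 + -1·17 + -1·-15 = -98
  a_10 = -1·-98 + 1·62 + -1·-34 + -1·17 = 177
  a_11 = -1·177 + 1·-98 + -1·62 + -1·-34 = -303
  a_12 = -1·-303 + 1·177 + -1·-98 + -1·62 = 516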